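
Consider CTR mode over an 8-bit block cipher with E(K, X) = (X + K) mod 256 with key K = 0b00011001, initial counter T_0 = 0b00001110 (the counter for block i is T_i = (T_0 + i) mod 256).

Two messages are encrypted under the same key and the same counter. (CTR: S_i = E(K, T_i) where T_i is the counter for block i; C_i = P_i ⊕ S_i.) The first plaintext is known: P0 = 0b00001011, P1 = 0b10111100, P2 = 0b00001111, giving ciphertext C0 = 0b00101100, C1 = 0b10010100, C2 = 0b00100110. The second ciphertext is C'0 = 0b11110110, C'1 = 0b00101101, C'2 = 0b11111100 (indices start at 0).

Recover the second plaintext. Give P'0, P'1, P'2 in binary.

P'0 = 0b11010001, P'1 = 0b00000101, P'2 = 0b11010101

In CTR with a reused counter, both messages share the same keystream S_i, so C_i ⊕ C'_i = P_i ⊕ P'_i and thus P'_i = P_i ⊕ C_i ⊕ C'_i.
P'0: 0b00001011 ⊕ 0b00101100 ⊕ 0b11110110 = 0b11010001.
P'1: 0b10111100 ⊕ 0b10010100 ⊕ 0b00101101 = 0b00000101.
P'2: 0b00001111 ⊕ 0b00100110 ⊕ 0b11111100 = 0b11010101.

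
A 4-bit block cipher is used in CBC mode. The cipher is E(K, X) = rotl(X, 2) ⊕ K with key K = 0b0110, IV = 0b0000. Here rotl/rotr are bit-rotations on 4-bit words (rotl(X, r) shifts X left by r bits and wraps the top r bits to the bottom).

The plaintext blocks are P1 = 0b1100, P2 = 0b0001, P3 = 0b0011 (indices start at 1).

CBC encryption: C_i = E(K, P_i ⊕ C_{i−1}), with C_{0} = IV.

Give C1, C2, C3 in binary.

C1 = 0b0101, C2 = 0b0111, C3 = 0b0111

C1: P1 ⊕ 0b0000 = 0b1100; E(K, 0b1100) = 0b0101.
C2: P2 ⊕ 0b0101 = 0b0100; E(K, 0b0100) = 0b0111.
C3: P3 ⊕ 0b0111 = 0b0100; E(K, 0b0100) = 0b0111.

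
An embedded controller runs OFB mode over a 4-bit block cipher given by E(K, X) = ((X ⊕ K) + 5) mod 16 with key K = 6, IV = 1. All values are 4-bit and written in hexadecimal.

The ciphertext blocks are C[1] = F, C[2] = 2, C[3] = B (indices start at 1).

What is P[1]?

OFB decryption: S_i = E(K, S_{i−1}) with S_{0} = IV; P_i = C_i ⊕ S_i.
P[1]: S = E(K, 1) = C; F ⊕ C = 3.

P[1] = 3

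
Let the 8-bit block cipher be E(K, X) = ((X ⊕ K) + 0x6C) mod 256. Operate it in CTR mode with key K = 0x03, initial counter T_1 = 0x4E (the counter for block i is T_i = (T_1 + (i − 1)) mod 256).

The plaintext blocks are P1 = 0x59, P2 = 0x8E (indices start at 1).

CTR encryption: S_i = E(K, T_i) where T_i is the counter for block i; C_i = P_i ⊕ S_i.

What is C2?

C2 = 0x36

C1: T = 0x4E, S = E(K, T) = 0xB9; 0x59 ⊕ 0xB9 = 0xE0.
C2: T = 0x4F, S = E(K, T) = 0xB8; 0x8E ⊕ 0xB8 = 0x36.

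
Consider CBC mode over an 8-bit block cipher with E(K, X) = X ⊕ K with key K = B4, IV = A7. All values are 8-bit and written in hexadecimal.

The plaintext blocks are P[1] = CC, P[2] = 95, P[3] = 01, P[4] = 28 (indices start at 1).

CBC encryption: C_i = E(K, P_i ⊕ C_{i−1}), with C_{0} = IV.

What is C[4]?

C[1]: P[1] ⊕ A7 = 6B; E(K, 6B) = DF.
C[2]: P[2] ⊕ DF = 4A; E(K, 4A) = FE.
C[3]: P[3] ⊕ FE = FF; E(K, FF) = 4B.
C[4]: P[4] ⊕ 4B = 63; E(K, 63) = D7.

C[4] = D7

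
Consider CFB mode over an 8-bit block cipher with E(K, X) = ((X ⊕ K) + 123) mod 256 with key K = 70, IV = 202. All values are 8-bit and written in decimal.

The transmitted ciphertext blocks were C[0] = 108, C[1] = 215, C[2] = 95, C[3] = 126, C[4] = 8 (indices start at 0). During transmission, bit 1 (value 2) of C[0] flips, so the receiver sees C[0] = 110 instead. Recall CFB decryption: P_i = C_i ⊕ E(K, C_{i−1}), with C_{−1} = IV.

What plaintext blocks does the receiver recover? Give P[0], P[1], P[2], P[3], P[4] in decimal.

P[0] = 105, P[1] = 116, P[2] = 83, P[3] = 234, P[4] = 187

Only C[0] changed, to 110. In CFB, a change in C_i flips the same bit in P_i and garbles P_{i+1}. Decrypting the received ciphertext:
P[0]: E(K, 202) = 7; 110 ⊕ 7 = 105.
P[1]: E(K, 110) = 163; 215 ⊕ 163 = 116.
P[2]: E(K, 215) = 12; 95 ⊕ 12 = 83.
P[3]: E(K, 95) = 148; 126 ⊕ 148 = 234.
P[4]: E(K, 126) = 179; 8 ⊕ 179 = 187.
Blocks that differ from the original plaintext: P[0], P[1].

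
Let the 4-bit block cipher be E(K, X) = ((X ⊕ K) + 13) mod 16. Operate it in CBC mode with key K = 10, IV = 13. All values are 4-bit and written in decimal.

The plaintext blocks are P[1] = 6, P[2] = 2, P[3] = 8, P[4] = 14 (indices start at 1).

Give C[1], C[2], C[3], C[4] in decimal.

CBC encryption: C_i = E(K, P_i ⊕ C_{i−1}), with C_{0} = IV.
C[1]: P[1] ⊕ 13 = 11; E(K, 11) = 14.
C[2]: P[2] ⊕ 14 = 12; E(K, 12) = 3.
C[3]: P[3] ⊕ 3 = 11; E(K, 11) = 14.
C[4]: P[4] ⊕ 14 = 0; E(K, 0) = 7.

C[1] = 14, C[2] = 3, C[3] = 14, C[4] = 7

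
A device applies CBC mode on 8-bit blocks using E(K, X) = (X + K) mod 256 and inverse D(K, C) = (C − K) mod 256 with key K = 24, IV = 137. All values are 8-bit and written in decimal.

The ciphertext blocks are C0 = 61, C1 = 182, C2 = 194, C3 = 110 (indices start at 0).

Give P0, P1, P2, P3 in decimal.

P0 = 172, P1 = 163, P2 = 28, P3 = 148

CBC decryption: P_i = D(K, C_i) ⊕ C_{i−1}, with C_{−1} = IV.
P0: D(K, 61) = 37; 37 ⊕ 137 = 172.
P1: D(K, 182) = 158; 158 ⊕ 61 = 163.
P2: D(K, 194) = 170; 170 ⊕ 182 = 28.
P3: D(K, 110) = 86; 86 ⊕ 194 = 148.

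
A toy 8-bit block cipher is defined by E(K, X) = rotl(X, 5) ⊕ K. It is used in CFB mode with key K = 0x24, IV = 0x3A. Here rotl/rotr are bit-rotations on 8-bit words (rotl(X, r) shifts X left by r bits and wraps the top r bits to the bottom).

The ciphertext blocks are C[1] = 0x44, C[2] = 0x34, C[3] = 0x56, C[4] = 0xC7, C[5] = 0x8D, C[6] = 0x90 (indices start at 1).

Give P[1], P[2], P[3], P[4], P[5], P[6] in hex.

CFB decryption: P_i = C_i ⊕ E(K, C_{i−1}), with C_{0} = IV.
P[1]: E(K, 0x3A) = 0x63; 0x44 ⊕ 0x63 = 0x27.
P[2]: E(K, 0x44) = 0xAC; 0x34 ⊕ 0xAC = 0x98.
P[3]: E(K, 0x34) = 0xA2; 0x56 ⊕ 0xA2 = 0xF4.
P[4]: E(K, 0x56) = 0xEE; 0xC7 ⊕ 0xEE = 0x29.
P[5]: E(K, 0xC7) = 0xDC; 0x8D ⊕ 0xDC = 0x51.
P[6]: E(K, 0x8D) = 0x95; 0x90 ⊕ 0x95 = 0x05.

P[1] = 0x27, P[2] = 0x98, P[3] = 0xF4, P[4] = 0x29, P[5] = 0x51, P[6] = 0x05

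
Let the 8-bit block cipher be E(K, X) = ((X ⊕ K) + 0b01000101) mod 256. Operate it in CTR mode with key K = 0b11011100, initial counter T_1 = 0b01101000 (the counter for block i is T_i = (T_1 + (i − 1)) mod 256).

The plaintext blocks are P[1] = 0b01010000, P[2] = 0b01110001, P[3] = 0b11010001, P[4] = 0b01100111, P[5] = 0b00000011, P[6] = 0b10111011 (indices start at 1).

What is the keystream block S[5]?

CTR encryption: S_i = E(K, T_i) where T_i is the counter for block i; C_i = P_i ⊕ S_i.
C[1]: T = 0b01101000, S = E(K, T) = 0b11111001; 0b01010000 ⊕ 0b11111001 = 0b10101001.
C[2]: T = 0b01101001, S = E(K, T) = 0b11111010; 0b01110001 ⊕ 0b11111010 = 0b10001011.
C[3]: T = 0b01101010, S = E(K, T) = 0b11111011; 0b11010001 ⊕ 0b11111011 = 0b00101010.
C[4]: T = 0b01101011, S = E(K, T) = 0b11111100; 0b01100111 ⊕ 0b11111100 = 0b10011011.
C[5]: T = 0b01101100, S = E(K, T) = 0b11110101; 0b00000011 ⊕ 0b11110101 = 0b11110110.
So S[5] = 0b11110101.

0b11110101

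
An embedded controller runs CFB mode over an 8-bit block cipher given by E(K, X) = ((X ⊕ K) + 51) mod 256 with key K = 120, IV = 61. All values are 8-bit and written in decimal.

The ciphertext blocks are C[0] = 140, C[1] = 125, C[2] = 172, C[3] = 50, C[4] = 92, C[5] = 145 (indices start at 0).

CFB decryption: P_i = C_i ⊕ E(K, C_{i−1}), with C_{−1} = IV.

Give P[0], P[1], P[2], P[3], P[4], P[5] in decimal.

P[0] = 244, P[1] = 90, P[2] = 148, P[3] = 53, P[4] = 33, P[5] = 198

P[0]: E(K, 61) = 120; 140 ⊕ 120 = 244.
P[1]: E(K, 140) = 39; 125 ⊕ 39 = 90.
P[2]: E(K, 125) = 56; 172 ⊕ 56 = 148.
P[3]: E(K, 172) = 7; 50 ⊕ 7 = 53.
P[4]: E(K, 50) = 125; 92 ⊕ 125 = 33.
P[5]: E(K, 92) = 87; 145 ⊕ 87 = 198.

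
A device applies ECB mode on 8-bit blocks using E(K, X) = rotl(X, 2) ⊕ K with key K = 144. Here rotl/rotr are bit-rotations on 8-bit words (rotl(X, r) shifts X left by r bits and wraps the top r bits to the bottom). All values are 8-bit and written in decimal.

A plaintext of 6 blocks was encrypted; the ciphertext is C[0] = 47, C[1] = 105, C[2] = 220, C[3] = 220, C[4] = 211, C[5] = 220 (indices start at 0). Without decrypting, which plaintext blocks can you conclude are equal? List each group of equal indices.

ECB encrypts each block independently with the same key, so equal ciphertext blocks imply equal plaintext blocks.
C[2] = C[3] = C[5] = 220, so P[2] = P[3] = P[5].

P[2] = P[3] = P[5]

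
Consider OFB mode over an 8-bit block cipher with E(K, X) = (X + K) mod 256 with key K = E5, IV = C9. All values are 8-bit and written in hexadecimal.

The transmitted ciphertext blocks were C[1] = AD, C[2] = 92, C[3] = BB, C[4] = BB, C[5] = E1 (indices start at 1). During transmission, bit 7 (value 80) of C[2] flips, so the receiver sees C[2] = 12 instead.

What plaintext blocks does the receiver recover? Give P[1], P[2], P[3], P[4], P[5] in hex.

P[1] = 03, P[2] = 81, P[3] = C3, P[4] = E6, P[5] = A3

OFB decryption: S_i = E(K, S_{i−1}) with S_{0} = IV; P_i = C_i ⊕ S_i.
Only C[2] changed, to 12. In OFB, a change in C_i flips the same bit in P_i only; the keystream is unaffected. Decrypting the received ciphertext:
P[1]: S = E(K, C9) = AE; AD ⊕ AE = 03.
P[2]: S = E(K, AE) = 93; 12 ⊕ 93 = 81.
P[3]: S = E(K, 93) = 78; BB ⊕ 78 = C3.
P[4]: S = E(K, 78) = 5D; BB ⊕ 5D = E6.
P[5]: S = E(K, 5D) = 42; E1 ⊕ 42 = A3.
Blocks that differ from the original plaintext: P[2].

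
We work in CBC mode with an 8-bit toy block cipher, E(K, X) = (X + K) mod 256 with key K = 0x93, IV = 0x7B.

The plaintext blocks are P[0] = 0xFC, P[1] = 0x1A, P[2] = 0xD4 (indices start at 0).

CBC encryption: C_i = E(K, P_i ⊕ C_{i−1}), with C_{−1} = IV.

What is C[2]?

C[2] = 0xDA

C[0]: P[0] ⊕ 0x7B = 0x87; E(K, 0x87) = 0x1A.
C[1]: P[1] ⊕ 0x1A = 0x00; E(K, 0x00) = 0x93.
C[2]: P[2] ⊕ 0x93 = 0x47; E(K, 0x47) = 0xDA.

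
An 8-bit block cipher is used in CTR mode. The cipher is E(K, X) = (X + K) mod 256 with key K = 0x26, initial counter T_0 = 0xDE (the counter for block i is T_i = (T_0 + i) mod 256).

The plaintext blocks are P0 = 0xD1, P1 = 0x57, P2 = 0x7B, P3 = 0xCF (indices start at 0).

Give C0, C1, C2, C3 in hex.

CTR encryption: S_i = E(K, T_i) where T_i is the counter for block i; C_i = P_i ⊕ S_i.
C0: T = 0xDE, S = E(K, T) = 0x04; 0xD1 ⊕ 0x04 = 0xD5.
C1: T = 0xDF, S = E(K, T) = 0x05; 0x57 ⊕ 0x05 = 0x52.
C2: T = 0xE0, S = E(K, T) = 0x06; 0x7B ⊕ 0x06 = 0x7D.
C3: T = 0xE1, S = E(K, T) = 0x07; 0xCF ⊕ 0x07 = 0xC8.

C0 = 0xD5, C1 = 0x52, C2 = 0x7D, C3 = 0xC8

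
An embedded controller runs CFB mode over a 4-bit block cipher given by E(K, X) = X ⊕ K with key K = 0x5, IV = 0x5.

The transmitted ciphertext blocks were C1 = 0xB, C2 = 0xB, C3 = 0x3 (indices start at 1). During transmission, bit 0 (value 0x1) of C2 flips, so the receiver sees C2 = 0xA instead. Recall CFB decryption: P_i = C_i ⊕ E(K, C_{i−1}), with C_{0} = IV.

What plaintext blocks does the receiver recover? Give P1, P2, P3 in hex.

P1 = 0xB, P2 = 0x4, P3 = 0xC

Only C2 changed, to 0xA. In CFB, a change in C_i flips the same bit in P_i and garbles P_{i+1}. Decrypting the received ciphertext:
P1: E(K, 0x5) = 0x0; 0xB ⊕ 0x0 = 0xB.
P2: E(K, 0xB) = 0xE; 0xA ⊕ 0xE = 0x4.
P3: E(K, 0xA) = 0xF; 0x3 ⊕ 0xF = 0xC.
Blocks that differ from the original plaintext: P2, P3.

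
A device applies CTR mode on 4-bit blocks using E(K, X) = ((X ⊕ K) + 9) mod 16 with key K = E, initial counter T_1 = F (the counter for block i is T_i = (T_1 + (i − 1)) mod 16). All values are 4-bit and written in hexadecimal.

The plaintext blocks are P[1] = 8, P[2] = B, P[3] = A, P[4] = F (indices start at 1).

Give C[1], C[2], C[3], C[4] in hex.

C[1] = 2, C[2] = C, C[3] = 2, C[4] = A

CTR encryption: S_i = E(K, T_i) where T_i is the counter for block i; C_i = P_i ⊕ S_i.
C[1]: T = F, S = E(K, T) = A; 8 ⊕ A = 2.
C[2]: T = 0, S = E(K, T) = 7; B ⊕ 7 = C.
C[3]: T = 1, S = E(K, T) = 8; A ⊕ 8 = 2.
C[4]: T = 2, S = E(K, T) = 5; F ⊕ 5 = A.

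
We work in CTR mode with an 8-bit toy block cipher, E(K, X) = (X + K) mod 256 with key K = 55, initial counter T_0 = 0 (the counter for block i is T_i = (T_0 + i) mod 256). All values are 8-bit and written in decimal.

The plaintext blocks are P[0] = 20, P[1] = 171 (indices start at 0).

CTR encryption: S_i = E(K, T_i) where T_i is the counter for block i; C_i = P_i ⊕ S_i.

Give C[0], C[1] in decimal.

C[0] = 35, C[1] = 147

C[0]: T = 0, S = E(K, T) = 55; 20 ⊕ 55 = 35.
C[1]: T = 1, S = E(K, T) = 56; 171 ⊕ 56 = 147.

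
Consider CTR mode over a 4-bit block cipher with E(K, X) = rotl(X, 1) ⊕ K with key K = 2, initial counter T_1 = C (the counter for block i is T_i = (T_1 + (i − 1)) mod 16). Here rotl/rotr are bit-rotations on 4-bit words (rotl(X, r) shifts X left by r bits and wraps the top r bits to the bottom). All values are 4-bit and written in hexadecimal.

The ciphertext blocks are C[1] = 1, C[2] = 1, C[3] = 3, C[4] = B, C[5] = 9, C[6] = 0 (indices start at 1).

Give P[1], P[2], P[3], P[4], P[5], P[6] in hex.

P[1] = A, P[2] = 8, P[3] = C, P[4] = 6, P[5] = B, P[6] = 0

CTR decryption: S_i = E(K, T_i) where T_i is the counter for block i; P_i = C_i ⊕ S_i.
P[1]: T = C, S = E(K, T) = B; 1 ⊕ B = A.
P[2]: T = D, S = E(K, T) = 9; 1 ⊕ 9 = 8.
P[3]: T = E, S = E(K, T) = F; 3 ⊕ F = C.
P[4]: T = F, S = E(K, T) = D; B ⊕ D = 6.
P[5]: T = 0, S = E(K, T) = 2; 9 ⊕ 2 = B.
P[6]: T = 1, S = E(K, T) = 0; 0 ⊕ 0 = 0.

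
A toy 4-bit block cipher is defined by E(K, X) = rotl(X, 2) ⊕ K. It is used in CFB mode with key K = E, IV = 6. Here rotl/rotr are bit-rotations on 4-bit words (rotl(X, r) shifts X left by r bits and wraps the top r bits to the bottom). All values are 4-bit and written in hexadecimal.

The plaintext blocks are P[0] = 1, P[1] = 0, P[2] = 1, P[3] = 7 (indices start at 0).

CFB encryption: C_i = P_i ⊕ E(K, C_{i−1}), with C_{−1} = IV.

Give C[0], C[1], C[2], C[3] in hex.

C[0]: E(K, 6) = 7; 1 ⊕ 7 = 6.
C[1]: E(K, 6) = 7; 0 ⊕ 7 = 7.
C[2]: E(K, 7) = 3; 1 ⊕ 3 = 2.
C[3]: E(K, 2) = 6; 7 ⊕ 6 = 1.

C[0] = 6, C[1] = 7, C[2] = 2, C[3] = 1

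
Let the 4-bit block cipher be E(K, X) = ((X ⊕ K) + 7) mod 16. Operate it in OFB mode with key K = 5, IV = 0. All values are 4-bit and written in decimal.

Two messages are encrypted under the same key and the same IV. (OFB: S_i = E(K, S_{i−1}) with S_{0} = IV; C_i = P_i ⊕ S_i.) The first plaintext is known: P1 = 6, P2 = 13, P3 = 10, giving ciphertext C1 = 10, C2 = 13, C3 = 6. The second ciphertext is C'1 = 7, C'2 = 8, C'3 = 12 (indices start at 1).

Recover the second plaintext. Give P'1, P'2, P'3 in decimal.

In OFB with a reused IV, both messages share the same keystream S_i, so C_i ⊕ C'_i = P_i ⊕ P'_i and thus P'_i = P_i ⊕ C_i ⊕ C'_i.
P'1: 6 ⊕ 10 ⊕ 7 = 11.
P'2: 13 ⊕ 13 ⊕ 8 = 8.
P'3: 10 ⊕ 6 ⊕ 12 = 0.

P'1 = 11, P'2 = 8, P'3 = 0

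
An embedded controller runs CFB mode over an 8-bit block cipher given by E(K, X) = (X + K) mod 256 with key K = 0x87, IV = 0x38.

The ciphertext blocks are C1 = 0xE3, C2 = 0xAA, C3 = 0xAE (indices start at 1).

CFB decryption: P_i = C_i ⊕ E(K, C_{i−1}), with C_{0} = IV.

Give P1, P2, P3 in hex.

P1 = 0x5C, P2 = 0xC0, P3 = 0x9F

P1: E(K, 0x38) = 0xBF; 0xE3 ⊕ 0xBF = 0x5C.
P2: E(K, 0xE3) = 0x6A; 0xAA ⊕ 0x6A = 0xC0.
P3: E(K, 0xAA) = 0x31; 0xAE ⊕ 0x31 = 0x9F.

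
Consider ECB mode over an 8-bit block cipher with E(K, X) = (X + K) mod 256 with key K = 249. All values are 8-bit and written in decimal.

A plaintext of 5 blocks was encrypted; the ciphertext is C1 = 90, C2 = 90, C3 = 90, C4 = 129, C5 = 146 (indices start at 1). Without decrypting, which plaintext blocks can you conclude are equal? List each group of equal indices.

P1 = P2 = P3

ECB encrypts each block independently with the same key, so equal ciphertext blocks imply equal plaintext blocks.
C1 = C2 = C3 = 90, so P1 = P2 = P3.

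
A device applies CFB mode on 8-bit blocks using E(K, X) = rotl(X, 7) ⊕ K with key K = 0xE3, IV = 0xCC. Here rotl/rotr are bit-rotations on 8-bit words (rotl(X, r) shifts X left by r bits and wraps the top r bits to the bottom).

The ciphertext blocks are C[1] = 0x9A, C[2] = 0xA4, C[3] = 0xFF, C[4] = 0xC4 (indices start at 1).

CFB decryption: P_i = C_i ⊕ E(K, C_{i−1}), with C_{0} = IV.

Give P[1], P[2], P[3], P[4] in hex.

P[1]: E(K, 0xCC) = 0x85; 0x9A ⊕ 0x85 = 0x1F.
P[2]: E(K, 0x9A) = 0xAE; 0xA4 ⊕ 0xAE = 0x0A.
P[3]: E(K, 0xA4) = 0xB1; 0xFF ⊕ 0xB1 = 0x4E.
P[4]: E(K, 0xFF) = 0x1C; 0xC4 ⊕ 0x1C = 0xD8.

P[1] = 0x1F, P[2] = 0x0A, P[3] = 0x4E, P[4] = 0xD8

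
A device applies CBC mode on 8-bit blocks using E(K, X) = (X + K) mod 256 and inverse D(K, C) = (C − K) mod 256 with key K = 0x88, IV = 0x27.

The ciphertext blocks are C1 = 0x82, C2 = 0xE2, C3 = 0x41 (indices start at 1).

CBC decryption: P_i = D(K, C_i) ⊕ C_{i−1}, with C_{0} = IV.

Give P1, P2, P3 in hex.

P1 = 0xDD, P2 = 0xD8, P3 = 0x5B

P1: D(K, 0x82) = 0xFA; 0xFA ⊕ 0x27 = 0xDD.
P2: D(K, 0xE2) = 0x5A; 0x5A ⊕ 0x82 = 0xD8.
P3: D(K, 0x41) = 0xB9; 0xB9 ⊕ 0xE2 = 0x5B.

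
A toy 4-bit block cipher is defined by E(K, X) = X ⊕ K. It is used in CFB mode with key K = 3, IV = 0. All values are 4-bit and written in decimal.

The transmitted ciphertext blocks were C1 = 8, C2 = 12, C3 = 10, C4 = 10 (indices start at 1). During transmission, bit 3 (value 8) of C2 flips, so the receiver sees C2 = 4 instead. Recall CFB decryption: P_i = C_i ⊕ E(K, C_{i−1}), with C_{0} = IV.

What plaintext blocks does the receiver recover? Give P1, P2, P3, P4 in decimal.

P1 = 11, P2 = 15, P3 = 13, P4 = 3

Only C2 changed, to 4. In CFB, a change in C_i flips the same bit in P_i and garbles P_{i+1}. Decrypting the received ciphertext:
P1: E(K, 0) = 3; 8 ⊕ 3 = 11.
P2: E(K, 8) = 11; 4 ⊕ 11 = 15.
P3: E(K, 4) = 7; 10 ⊕ 7 = 13.
P4: E(K, 10) = 9; 10 ⊕ 9 = 3.
Blocks that differ from the original plaintext: P2, P3.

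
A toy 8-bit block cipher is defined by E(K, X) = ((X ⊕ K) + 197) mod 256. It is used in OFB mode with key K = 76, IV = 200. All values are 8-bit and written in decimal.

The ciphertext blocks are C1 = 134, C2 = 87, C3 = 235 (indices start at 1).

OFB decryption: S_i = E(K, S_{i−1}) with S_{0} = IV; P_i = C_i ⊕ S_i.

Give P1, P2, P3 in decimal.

P1: S = E(K, 200) = 73; 134 ⊕ 73 = 207.
P2: S = E(K, 73) = 202; 87 ⊕ 202 = 157.
P3: S = E(K, 202) = 75; 235 ⊕ 75 = 160.

P1 = 207, P2 = 157, P3 = 160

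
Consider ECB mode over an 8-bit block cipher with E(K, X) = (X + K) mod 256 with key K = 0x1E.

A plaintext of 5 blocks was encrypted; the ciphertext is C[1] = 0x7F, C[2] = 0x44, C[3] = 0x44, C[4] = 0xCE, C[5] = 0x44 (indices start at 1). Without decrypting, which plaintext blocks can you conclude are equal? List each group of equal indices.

ECB encrypts each block independently with the same key, so equal ciphertext blocks imply equal plaintext blocks.
C[2] = C[3] = C[5] = 0x44, so P[2] = P[3] = P[5].

P[2] = P[3] = P[5]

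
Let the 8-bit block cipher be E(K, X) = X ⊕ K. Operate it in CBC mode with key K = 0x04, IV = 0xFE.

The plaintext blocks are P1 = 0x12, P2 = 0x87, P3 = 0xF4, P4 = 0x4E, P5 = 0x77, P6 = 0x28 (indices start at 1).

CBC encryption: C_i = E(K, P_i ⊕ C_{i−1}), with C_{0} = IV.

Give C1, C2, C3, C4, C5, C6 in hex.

C1 = 0xE8, C2 = 0x6B, C3 = 0x9B, C4 = 0xD1, C5 = 0xA2, C6 = 0x8E

C1: P1 ⊕ 0xFE = 0xEC; E(K, 0xEC) = 0xE8.
C2: P2 ⊕ 0xE8 = 0x6F; E(K, 0x6F) = 0x6B.
C3: P3 ⊕ 0x6B = 0x9F; E(K, 0x9F) = 0x9B.
C4: P4 ⊕ 0x9B = 0xD5; E(K, 0xD5) = 0xD1.
C5: P5 ⊕ 0xD1 = 0xA6; E(K, 0xA6) = 0xA2.
C6: P6 ⊕ 0xA2 = 0x8A; E(K, 0x8A) = 0x8E.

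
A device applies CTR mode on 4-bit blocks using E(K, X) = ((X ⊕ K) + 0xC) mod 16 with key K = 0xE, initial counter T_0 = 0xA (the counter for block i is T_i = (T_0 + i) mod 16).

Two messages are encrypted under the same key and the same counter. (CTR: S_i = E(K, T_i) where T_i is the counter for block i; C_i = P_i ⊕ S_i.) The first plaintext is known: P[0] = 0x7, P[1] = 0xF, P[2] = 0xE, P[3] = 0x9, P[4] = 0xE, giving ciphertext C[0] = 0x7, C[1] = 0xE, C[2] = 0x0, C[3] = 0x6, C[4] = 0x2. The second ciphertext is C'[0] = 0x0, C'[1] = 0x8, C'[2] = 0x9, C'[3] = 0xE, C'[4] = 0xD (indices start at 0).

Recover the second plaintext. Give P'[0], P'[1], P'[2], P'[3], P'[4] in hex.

P'[0] = 0x0, P'[1] = 0x9, P'[2] = 0x7, P'[3] = 0x1, P'[4] = 0x1

In CTR with a reused counter, both messages share the same keystream S_i, so C_i ⊕ C'_i = P_i ⊕ P'_i and thus P'_i = P_i ⊕ C_i ⊕ C'_i.
P'[0]: 0x7 ⊕ 0x7 ⊕ 0x0 = 0x0.
P'[1]: 0xF ⊕ 0xE ⊕ 0x8 = 0x9.
P'[2]: 0xE ⊕ 0x0 ⊕ 0x9 = 0x7.
P'[3]: 0x9 ⊕ 0x6 ⊕ 0xE = 0x1.
P'[4]: 0xE ⊕ 0x2 ⊕ 0xD = 0x1.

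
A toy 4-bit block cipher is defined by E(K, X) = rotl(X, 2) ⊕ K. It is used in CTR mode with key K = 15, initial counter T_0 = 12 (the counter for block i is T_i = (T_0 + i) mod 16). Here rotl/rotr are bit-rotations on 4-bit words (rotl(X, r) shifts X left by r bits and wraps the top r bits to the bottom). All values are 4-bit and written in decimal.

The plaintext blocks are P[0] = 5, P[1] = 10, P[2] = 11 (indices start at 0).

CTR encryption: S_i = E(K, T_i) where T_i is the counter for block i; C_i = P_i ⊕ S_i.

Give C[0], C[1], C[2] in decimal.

C[0] = 9, C[1] = 2, C[2] = 15

C[0]: T = 12, S = E(K, T) = 12; 5 ⊕ 12 = 9.
C[1]: T = 13, S = E(K, T) = 8; 10 ⊕ 8 = 2.
C[2]: T = 14, S = E(K, T) = 4; 11 ⊕ 4 = 15.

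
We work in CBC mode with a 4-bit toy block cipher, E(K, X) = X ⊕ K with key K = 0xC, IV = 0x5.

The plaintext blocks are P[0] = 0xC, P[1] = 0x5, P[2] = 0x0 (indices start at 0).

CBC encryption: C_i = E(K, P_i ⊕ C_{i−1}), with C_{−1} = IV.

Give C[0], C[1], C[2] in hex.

C[0] = 0x5, C[1] = 0xC, C[2] = 0x0

C[0]: P[0] ⊕ 0x5 = 0x9; E(K, 0x9) = 0x5.
C[1]: P[1] ⊕ 0x5 = 0x0; E(K, 0x0) = 0xC.
C[2]: P[2] ⊕ 0xC = 0xC; E(K, 0xC) = 0x0.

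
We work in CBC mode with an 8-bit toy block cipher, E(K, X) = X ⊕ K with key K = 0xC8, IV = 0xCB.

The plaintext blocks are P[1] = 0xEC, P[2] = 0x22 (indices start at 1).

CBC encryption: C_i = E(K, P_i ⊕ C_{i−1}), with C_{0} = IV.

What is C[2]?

C[2] = 0x05

C[1]: P[1] ⊕ 0xCB = 0x27; E(K, 0x27) = 0xEF.
C[2]: P[2] ⊕ 0xEF = 0xCD; E(K, 0xCD) = 0x05.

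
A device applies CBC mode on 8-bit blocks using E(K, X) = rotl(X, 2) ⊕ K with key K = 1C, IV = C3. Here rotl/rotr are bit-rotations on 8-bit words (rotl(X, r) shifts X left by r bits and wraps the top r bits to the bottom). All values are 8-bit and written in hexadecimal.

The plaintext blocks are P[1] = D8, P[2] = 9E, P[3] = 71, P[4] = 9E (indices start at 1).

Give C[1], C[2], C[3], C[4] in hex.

C[1] = 70, C[2] = A7, C[3] = 47, C[4] = 7B

CBC encryption: C_i = E(K, P_i ⊕ C_{i−1}), with C_{0} = IV.
C[1]: P[1] ⊕ C3 = 1B; E(K, 1B) = 70.
C[2]: P[2] ⊕ 70 = EE; E(K, EE) = A7.
C[3]: P[3] ⊕ A7 = D6; E(K, D6) = 47.
C[4]: P[4] ⊕ 47 = D9; E(K, D9) = 7B.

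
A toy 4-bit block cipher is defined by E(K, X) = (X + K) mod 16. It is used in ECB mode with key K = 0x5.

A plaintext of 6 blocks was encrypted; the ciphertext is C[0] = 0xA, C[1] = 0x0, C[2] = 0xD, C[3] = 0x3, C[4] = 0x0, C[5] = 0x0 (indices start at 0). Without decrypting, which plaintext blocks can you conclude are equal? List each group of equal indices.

ECB encrypts each block independently with the same key, so equal ciphertext blocks imply equal plaintext blocks.
C[1] = C[4] = C[5] = 0x0, so P[1] = P[4] = P[5].

P[1] = P[4] = P[5]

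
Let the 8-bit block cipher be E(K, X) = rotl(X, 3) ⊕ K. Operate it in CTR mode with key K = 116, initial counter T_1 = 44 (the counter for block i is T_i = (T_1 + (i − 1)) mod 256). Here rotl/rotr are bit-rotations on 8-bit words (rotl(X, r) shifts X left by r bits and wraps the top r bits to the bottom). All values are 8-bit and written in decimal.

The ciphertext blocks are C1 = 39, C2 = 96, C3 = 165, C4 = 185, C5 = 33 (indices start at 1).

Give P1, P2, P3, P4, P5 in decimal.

P1 = 50, P2 = 125, P3 = 160, P4 = 180, P5 = 212

CTR decryption: S_i = E(K, T_i) where T_i is the counter for block i; P_i = C_i ⊕ S_i.
P1: T = 44, S = E(K, T) = 21; 39 ⊕ 21 = 50.
P2: T = 45, S = E(K, T) = 29; 96 ⊕ 29 = 125.
P3: T = 46, S = E(K, T) = 5; 165 ⊕ 5 = 160.
P4: T = 47, S = E(K, T) = 13; 185 ⊕ 13 = 180.
P5: T = 48, S = E(K, T) = 245; 33 ⊕ 245 = 212.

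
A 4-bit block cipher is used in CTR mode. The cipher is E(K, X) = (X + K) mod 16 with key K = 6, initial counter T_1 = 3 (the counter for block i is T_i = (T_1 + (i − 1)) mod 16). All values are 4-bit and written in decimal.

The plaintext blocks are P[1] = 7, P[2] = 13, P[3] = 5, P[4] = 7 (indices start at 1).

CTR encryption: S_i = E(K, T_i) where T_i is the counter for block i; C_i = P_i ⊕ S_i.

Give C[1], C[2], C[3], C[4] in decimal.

C[1]: T = 3, S = E(K, T) = 9; 7 ⊕ 9 = 14.
C[2]: T = 4, S = E(K, T) = 10; 13 ⊕ 10 = 7.
C[3]: T = 5, S = E(K, T) = 11; 5 ⊕ 11 = 14.
C[4]: T = 6, S = E(K, T) = 12; 7 ⊕ 12 = 11.

C[1] = 14, C[2] = 7, C[3] = 14, C[4] = 11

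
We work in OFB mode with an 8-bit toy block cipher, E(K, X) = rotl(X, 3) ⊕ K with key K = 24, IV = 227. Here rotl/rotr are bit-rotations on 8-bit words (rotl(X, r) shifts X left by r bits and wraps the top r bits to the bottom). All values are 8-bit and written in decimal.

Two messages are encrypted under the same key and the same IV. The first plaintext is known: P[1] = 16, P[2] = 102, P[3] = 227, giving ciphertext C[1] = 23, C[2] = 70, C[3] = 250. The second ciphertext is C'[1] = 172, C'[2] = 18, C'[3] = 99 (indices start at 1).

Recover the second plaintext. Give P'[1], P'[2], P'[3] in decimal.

P'[1] = 171, P'[2] = 50, P'[3] = 122

In OFB with a reused IV, both messages share the same keystream S_i, so C_i ⊕ C'_i = P_i ⊕ P'_i and thus P'_i = P_i ⊕ C_i ⊕ C'_i.
P'[1]: 16 ⊕ 23 ⊕ 172 = 171.
P'[2]: 102 ⊕ 70 ⊕ 18 = 50.
P'[3]: 227 ⊕ 250 ⊕ 99 = 122.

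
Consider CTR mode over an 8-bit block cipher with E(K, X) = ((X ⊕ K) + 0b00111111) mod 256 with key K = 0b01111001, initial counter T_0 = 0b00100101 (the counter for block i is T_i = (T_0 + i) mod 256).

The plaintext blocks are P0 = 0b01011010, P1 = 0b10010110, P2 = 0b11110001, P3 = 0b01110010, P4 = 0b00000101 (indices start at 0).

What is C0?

CTR encryption: S_i = E(K, T_i) where T_i is the counter for block i; C_i = P_i ⊕ S_i.
C0: T = 0b00100101, S = E(K, T) = 0b10011011; 0b01011010 ⊕ 0b10011011 = 0b11000001.

C0 = 0b11000001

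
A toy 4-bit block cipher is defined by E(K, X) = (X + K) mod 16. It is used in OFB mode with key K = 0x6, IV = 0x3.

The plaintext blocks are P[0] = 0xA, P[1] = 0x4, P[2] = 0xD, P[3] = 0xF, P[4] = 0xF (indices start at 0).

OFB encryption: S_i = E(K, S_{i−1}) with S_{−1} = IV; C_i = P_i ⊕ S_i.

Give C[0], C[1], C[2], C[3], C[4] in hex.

C[0]: S = E(K, 0x3) = 0x9; 0xA ⊕ 0x9 = 0x3.
C[1]: S = E(K, 0x9) = 0xF; 0x4 ⊕ 0xF = 0xB.
C[2]: S = E(K, 0xF) = 0x5; 0xD ⊕ 0x5 = 0x8.
C[3]: S = E(K, 0x5) = 0xB; 0xF ⊕ 0xB = 0x4.
C[4]: S = E(K, 0xB) = 0x1; 0xF ⊕ 0x1 = 0xE.

C[0] = 0x3, C[1] = 0xB, C[2] = 0x8, C[3] = 0x4, C[4] = 0xE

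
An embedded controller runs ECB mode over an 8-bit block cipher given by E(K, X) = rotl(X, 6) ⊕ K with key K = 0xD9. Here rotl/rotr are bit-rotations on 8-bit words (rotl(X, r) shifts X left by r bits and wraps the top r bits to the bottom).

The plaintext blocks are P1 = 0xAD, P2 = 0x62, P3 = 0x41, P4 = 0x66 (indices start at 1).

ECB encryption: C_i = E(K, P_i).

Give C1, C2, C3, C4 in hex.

C1: E(K, 0xAD) = 0xB2.
C2: E(K, 0x62) = 0x41.
C3: E(K, 0x41) = 0x89.
C4: E(K, 0x66) = 0x40.

C1 = 0xB2, C2 = 0x41, C3 = 0x89, C4 = 0x40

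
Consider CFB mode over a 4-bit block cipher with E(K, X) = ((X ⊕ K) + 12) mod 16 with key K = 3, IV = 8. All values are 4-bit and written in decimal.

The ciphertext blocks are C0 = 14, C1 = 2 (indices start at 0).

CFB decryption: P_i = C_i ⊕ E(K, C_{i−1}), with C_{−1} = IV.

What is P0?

P0: E(K, 8) = 7; 14 ⊕ 7 = 9.

P0 = 9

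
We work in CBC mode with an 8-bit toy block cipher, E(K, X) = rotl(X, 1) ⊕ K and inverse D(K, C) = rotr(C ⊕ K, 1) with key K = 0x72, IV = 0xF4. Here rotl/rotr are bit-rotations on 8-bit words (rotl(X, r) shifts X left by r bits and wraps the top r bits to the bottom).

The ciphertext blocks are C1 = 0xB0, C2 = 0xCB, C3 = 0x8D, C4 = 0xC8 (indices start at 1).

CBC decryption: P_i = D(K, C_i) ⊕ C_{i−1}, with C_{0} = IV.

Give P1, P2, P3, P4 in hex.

P1 = 0x95, P2 = 0x6C, P3 = 0x34, P4 = 0xD0

P1: D(K, 0xB0) = 0x61; 0x61 ⊕ 0xF4 = 0x95.
P2: D(K, 0xCB) = 0xDC; 0xDC ⊕ 0xB0 = 0x6C.
P3: D(K, 0x8D) = 0xFF; 0xFF ⊕ 0xCB = 0x34.
P4: D(K, 0xC8) = 0x5D; 0x5D ⊕ 0x8D = 0xD0.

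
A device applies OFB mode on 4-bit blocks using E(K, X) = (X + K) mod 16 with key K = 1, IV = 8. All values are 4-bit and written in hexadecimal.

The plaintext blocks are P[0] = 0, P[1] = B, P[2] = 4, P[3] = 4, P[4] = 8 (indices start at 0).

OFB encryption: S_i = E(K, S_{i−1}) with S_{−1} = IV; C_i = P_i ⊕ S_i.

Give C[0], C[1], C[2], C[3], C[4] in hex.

C[0] = 9, C[1] = 1, C[2] = F, C[3] = 8, C[4] = 5

C[0]: S = E(K, 8) = 9; 0 ⊕ 9 = 9.
C[1]: S = E(K, 9) = A; B ⊕ A = 1.
C[2]: S = E(K, A) = B; 4 ⊕ B = F.
C[3]: S = E(K, B) = C; 4 ⊕ C = 8.
C[4]: S = E(K, C) = D; 8 ⊕ D = 5.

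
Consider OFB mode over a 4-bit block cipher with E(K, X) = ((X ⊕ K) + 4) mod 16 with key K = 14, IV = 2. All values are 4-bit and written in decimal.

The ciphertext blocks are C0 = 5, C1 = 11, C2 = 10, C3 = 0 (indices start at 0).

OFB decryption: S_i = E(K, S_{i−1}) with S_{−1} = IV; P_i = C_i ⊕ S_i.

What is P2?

P2 = 10

P0: S = E(K, 2) = 0; 5 ⊕ 0 = 5.
P1: S = E(K, 0) = 2; 11 ⊕ 2 = 9.
P2: S = E(K, 2) = 0; 10 ⊕ 0 = 10.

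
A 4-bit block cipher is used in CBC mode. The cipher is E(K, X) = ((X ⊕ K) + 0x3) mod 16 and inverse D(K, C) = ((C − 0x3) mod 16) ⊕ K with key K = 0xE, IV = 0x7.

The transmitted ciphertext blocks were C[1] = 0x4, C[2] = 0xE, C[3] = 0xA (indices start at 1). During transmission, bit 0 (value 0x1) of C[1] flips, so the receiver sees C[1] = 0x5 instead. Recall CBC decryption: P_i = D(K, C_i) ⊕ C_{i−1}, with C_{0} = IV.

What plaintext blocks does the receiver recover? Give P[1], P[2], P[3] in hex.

P[1] = 0xB, P[2] = 0x0, P[3] = 0x7

Only C[1] changed, to 0x5. In CBC, a change in C_i garbles P_i and flips the same bit in P_{i+1}. Decrypting the received ciphertext:
P[1]: D(K, 0x5) = 0xC; 0xC ⊕ 0x7 = 0xB.
P[2]: D(K, 0xE) = 0x5; 0x5 ⊕ 0x5 = 0x0.
P[3]: D(K, 0xA) = 0x9; 0x9 ⊕ 0xE = 0x7.
Blocks that differ from the original plaintext: P[1], P[2].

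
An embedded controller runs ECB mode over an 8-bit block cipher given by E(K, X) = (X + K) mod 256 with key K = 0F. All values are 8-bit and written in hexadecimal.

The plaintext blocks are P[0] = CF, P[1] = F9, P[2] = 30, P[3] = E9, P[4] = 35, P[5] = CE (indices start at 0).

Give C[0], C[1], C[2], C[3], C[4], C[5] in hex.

ECB encryption: C_i = E(K, P_i).
C[0]: E(K, CF) = DE.
C[1]: E(K, F9) = 08.
C[2]: E(K, 30) = 3F.
C[3]: E(K, E9) = F8.
C[4]: E(K, 35) = 44.
C[5]: E(K, CE) = DD.

C[0] = DE, C[1] = 08, C[2] = 3F, C[3] = F8, C[4] = 44, C[5] = DD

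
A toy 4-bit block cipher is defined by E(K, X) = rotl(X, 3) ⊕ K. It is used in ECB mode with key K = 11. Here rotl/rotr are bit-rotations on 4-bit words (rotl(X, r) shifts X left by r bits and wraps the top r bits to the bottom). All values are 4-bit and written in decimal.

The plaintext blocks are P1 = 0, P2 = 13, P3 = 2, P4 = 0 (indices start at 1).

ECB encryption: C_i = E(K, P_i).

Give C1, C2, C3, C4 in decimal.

C1: E(K, 0) = 11.
C2: E(K, 13) = 5.
C3: E(K, 2) = 10.
C4: E(K, 0) = 11.

C1 = 11, C2 = 5, C3 = 10, C4 = 11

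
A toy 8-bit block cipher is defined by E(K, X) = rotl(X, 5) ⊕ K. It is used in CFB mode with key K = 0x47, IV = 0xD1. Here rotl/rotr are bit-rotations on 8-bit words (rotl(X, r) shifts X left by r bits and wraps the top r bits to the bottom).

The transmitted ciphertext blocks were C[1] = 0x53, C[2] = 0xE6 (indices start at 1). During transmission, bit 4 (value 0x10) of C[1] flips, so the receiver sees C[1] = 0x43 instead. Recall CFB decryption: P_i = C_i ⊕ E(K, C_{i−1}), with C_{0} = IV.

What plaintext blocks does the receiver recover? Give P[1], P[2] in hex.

P[1] = 0x3E, P[2] = 0xC9

Only C[1] changed, to 0x43. In CFB, a change in C_i flips the same bit in P_i and garbles P_{i+1}. Decrypting the received ciphertext:
P[1]: E(K, 0xD1) = 0x7D; 0x43 ⊕ 0x7D = 0x3E.
P[2]: E(K, 0x43) = 0x2F; 0xE6 ⊕ 0x2F = 0xC9.
Blocks that differ from the original plaintext: P[1], P[2].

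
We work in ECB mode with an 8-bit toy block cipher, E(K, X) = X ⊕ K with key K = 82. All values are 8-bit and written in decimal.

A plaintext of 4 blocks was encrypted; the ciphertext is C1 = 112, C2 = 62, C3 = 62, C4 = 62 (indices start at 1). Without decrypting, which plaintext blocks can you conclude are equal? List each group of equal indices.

P2 = P3 = P4

ECB encrypts each block independently with the same key, so equal ciphertext blocks imply equal plaintext blocks.
C2 = C3 = C4 = 62, so P2 = P3 = P4.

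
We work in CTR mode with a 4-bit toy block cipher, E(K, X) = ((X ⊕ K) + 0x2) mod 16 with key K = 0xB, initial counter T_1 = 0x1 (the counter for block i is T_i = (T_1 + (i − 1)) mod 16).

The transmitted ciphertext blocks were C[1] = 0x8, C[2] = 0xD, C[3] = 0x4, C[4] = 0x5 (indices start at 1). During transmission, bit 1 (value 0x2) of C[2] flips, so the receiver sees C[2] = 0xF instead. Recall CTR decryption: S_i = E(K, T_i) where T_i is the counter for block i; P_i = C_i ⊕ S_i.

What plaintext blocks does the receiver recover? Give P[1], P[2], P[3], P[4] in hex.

Only C[2] changed, to 0xF. In CTR, a change in C_i flips the same bit in P_i only; the keystream is unaffected. Decrypting the received ciphertext:
P[1]: T = 0x1, S = E(K, T) = 0xC; 0x8 ⊕ 0xC = 0x4.
P[2]: T = 0x2, S = E(K, T) = 0xB; 0xF ⊕ 0xB = 0x4.
P[3]: T = 0x3, S = E(K, T) = 0xA; 0x4 ⊕ 0xA = 0xE.
P[4]: T = 0x4, S = E(K, T) = 0x1; 0x5 ⊕ 0x1 = 0x4.
Blocks that differ from the original plaintext: P[2].

P[1] = 0x4, P[2] = 0x4, P[3] = 0xE, P[4] = 0x4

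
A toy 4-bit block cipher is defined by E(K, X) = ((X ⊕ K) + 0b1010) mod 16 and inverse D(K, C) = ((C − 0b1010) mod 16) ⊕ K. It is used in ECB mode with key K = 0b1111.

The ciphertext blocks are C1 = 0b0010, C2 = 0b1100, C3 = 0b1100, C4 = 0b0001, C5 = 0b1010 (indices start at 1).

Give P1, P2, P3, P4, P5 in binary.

P1 = 0b0111, P2 = 0b1101, P3 = 0b1101, P4 = 0b1000, P5 = 0b1111

ECB decryption: P_i = D(K, C_i).
P1: D(K, 0b0010) = 0b0111.
P2: D(K, 0b1100) = 0b1101.
P3: D(K, 0b1100) = 0b1101.
P4: D(K, 0b0001) = 0b1000.
P5: D(K, 0b1010) = 0b1111.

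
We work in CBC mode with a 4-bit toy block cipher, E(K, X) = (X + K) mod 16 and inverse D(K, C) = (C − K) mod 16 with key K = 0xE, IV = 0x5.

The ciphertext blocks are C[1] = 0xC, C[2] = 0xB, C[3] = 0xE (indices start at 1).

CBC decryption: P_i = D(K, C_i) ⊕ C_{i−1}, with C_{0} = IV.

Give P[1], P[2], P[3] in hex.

P[1] = 0xB, P[2] = 0x1, P[3] = 0xB

P[1]: D(K, 0xC) = 0xE; 0xE ⊕ 0x5 = 0xB.
P[2]: D(K, 0xB) = 0xD; 0xD ⊕ 0xC = 0x1.
P[3]: D(K, 0xE) = 0x0; 0x0 ⊕ 0xB = 0xB.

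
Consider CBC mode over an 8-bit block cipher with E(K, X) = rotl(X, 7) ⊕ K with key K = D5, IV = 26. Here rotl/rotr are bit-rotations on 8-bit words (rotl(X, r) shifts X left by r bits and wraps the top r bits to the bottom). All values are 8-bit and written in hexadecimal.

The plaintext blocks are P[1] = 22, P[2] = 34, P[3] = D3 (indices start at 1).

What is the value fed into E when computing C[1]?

CBC encryption: C_i = E(K, P_i ⊕ C_{i−1}), with C_{0} = IV.
C[1]: P[1] ⊕ 26 = 04; E(K, 04) = D7.
So the input to E for block [1] is 04.

04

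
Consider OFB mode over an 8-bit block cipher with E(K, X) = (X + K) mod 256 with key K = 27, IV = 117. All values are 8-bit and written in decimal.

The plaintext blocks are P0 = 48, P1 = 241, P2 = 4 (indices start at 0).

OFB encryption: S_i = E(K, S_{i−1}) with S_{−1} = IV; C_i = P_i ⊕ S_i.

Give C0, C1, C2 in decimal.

C0: S = E(K, 117) = 144; 48 ⊕ 144 = 160.
C1: S = E(K, 144) = 171; 241 ⊕ 171 = 90.
C2: S = E(K, 171) = 198; 4 ⊕ 198 = 194.

C0 = 160, C1 = 90, C2 = 194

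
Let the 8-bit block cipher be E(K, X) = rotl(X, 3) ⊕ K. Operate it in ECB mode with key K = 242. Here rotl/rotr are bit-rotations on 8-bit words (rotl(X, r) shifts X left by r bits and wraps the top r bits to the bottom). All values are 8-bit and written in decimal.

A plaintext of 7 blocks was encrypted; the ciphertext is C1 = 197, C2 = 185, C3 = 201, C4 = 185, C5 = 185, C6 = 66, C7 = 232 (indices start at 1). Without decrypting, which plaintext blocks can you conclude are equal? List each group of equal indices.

ECB encrypts each block independently with the same key, so equal ciphertext blocks imply equal plaintext blocks.
C2 = C4 = C5 = 185, so P2 = P4 = P5.

P2 = P4 = P5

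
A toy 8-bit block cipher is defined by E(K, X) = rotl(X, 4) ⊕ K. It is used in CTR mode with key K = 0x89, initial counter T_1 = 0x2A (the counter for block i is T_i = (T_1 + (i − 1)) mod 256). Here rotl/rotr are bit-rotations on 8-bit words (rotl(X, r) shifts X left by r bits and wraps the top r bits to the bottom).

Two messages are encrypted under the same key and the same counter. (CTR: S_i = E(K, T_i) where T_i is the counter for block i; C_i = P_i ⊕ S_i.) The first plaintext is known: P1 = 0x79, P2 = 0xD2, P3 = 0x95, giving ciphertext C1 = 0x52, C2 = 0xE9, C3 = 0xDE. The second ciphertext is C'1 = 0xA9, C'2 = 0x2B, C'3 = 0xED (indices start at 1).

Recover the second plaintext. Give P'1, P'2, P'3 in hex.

P'1 = 0x82, P'2 = 0x10, P'3 = 0xA6

In CTR with a reused counter, both messages share the same keystream S_i, so C_i ⊕ C'_i = P_i ⊕ P'_i and thus P'_i = P_i ⊕ C_i ⊕ C'_i.
P'1: 0x79 ⊕ 0x52 ⊕ 0xA9 = 0x82.
P'2: 0xD2 ⊕ 0xE9 ⊕ 0x2B = 0x10.
P'3: 0x95 ⊕ 0xDE ⊕ 0xED = 0xA6.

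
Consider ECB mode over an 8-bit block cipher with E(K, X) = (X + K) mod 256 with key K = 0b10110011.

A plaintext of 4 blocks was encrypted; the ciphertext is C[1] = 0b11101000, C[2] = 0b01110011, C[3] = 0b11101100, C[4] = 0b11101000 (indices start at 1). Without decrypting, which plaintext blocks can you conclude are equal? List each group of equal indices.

ECB encrypts each block independently with the same key, so equal ciphertext blocks imply equal plaintext blocks.
C[1] = C[4] = 0b11101000, so P[1] = P[4].

P[1] = P[4]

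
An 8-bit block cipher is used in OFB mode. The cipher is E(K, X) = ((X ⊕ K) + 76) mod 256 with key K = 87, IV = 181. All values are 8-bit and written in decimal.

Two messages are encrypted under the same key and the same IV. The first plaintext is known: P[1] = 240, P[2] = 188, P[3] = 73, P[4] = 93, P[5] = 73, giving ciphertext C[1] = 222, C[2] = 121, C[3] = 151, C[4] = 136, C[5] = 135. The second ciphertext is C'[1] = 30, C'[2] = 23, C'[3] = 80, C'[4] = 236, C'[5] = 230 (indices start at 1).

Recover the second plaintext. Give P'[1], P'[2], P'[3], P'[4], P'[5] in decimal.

In OFB with a reused IV, both messages share the same keystream S_i, so C_i ⊕ C'_i = P_i ⊕ P'_i and thus P'_i = P_i ⊕ C_i ⊕ C'_i.
P'[1]: 240 ⊕ 222 ⊕ 30 = 48.
P'[2]: 188 ⊕ 121 ⊕ 23 = 210.
P'[3]: 73 ⊕ 151 ⊕ 80 = 142.
P'[4]: 93 ⊕ 136 ⊕ 236 = 57.
P'[5]: 73 ⊕ 135 ⊕ 230 = 40.

P'[1] = 48, P'[2] = 210, P'[3] = 142, P'[4] = 57, P'[5] = 40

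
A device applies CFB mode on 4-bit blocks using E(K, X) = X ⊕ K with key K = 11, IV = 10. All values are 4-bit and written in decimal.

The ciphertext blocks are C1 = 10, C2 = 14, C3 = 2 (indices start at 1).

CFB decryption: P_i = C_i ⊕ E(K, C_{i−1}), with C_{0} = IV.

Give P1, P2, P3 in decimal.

P1 = 11, P2 = 15, P3 = 7

P1: E(K, 10) = 1; 10 ⊕ 1 = 11.
P2: E(K, 10) = 1; 14 ⊕ 1 = 15.
P3: E(K, 14) = 5; 2 ⊕ 5 = 7.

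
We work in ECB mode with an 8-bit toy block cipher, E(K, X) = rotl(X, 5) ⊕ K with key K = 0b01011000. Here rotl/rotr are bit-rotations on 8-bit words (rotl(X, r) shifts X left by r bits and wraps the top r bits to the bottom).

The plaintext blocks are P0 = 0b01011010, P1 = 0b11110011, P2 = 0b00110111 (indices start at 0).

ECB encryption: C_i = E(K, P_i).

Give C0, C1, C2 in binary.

C0: E(K, 0b01011010) = 0b00010011.
C1: E(K, 0b11110011) = 0b00100110.
C2: E(K, 0b00110111) = 0b10111110.

C0 = 0b00010011, C1 = 0b00100110, C2 = 0b10111110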